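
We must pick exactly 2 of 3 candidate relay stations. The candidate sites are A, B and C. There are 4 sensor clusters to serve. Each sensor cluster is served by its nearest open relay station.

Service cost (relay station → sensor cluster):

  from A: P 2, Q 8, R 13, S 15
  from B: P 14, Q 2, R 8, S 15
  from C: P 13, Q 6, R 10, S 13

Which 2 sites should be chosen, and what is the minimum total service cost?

Choose A and B; total service cost 27.

With exactly 2 open, each sensor cluster uses its cheapest among the chosen.
{A, B}: P→A 2, Q→B 2, R→B 8, S→A 15. Service cost 27.
{A, C}: service cost 31
{B, C}: service cost 36
Among all 3 size-2 choices, {A, B} is lowest.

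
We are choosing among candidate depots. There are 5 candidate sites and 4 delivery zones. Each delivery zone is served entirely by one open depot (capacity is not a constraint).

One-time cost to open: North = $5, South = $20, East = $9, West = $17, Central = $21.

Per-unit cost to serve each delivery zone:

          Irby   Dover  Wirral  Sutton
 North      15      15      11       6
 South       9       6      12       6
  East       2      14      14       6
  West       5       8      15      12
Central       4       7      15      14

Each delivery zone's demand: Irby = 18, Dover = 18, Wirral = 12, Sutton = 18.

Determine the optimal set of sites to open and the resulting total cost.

For any fixed open set, each delivery zone goes to its cheapest open site; total = fixed + service.
{North, South, East}: Irby→East 2·18=36, Dover→South 6·18=108, Wirral→North 11·12=132, Sutton→North 6·18=108. Service 384; fixed 34; total 418.
{South, East}: service 396 + fixed 29 = 425
{North, South, East, West}: Irby→East 2·18=36, Dover→South 6·18=108, Wirral→North 11·12=132, Sutton→North 6·18=108. Service 384; fixed 51; total 435.
{North, South, East, West, Central}: Irby→East 2·18=36, Dover→South 6·18=108, Wirral→North 11·12=132, Sutton→North 6·18=108. Service 384; fixed 72; total 456.
No other subset beats 418.

Open North, South and East; minimum total cost 418.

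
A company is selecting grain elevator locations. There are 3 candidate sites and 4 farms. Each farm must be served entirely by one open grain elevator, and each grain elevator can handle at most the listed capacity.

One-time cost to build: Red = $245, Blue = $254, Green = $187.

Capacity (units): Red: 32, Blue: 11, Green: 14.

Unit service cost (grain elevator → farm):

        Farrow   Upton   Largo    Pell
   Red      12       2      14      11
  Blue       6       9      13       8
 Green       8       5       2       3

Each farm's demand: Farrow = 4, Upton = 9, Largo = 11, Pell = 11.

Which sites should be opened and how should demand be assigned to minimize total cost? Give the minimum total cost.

Open {Red, Green}: Farrow→Red 12·4=48, Upton→Red 2·9=18, Largo→Green 2·11=22, Pell→Red 11·11=121.
Loads: Red carries 24/32, Green carries 11/14. Service 209; fixed 432; total 641.
Next best feasible plan costs 685.

Minimum total cost: 641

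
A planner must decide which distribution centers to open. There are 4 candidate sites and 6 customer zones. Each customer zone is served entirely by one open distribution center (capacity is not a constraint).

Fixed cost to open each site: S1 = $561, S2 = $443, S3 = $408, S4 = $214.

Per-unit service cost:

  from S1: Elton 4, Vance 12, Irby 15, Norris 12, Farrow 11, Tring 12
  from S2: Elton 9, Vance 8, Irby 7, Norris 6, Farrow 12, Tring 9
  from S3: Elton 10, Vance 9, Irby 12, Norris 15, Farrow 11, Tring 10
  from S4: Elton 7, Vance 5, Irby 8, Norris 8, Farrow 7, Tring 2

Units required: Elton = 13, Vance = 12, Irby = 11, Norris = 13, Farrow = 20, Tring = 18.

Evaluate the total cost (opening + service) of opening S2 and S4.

Total cost: 1139

Each customer zone is assigned to its cheapest site among the open ones.
{S2, S4}: Elton→S4 7·13=91, Vance→S4 5·12=60, Irby→S2 7·11=77, Norris→S2 6·13=78, Farrow→S4 7·20=140, Tring→S4 2·18=36. Service 482; fixed 657; total 1139.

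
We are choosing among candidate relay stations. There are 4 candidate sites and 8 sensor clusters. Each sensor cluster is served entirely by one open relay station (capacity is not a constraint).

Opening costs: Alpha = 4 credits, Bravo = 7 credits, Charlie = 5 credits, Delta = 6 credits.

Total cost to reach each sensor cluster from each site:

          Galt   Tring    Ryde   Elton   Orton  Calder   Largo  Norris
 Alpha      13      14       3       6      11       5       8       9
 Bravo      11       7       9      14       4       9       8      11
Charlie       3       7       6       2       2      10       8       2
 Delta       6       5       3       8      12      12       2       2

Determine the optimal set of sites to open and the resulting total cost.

For any fixed open set, each sensor cluster goes to its cheapest open site; total = fixed + service.
{Alpha, Charlie, Delta}: Galt→Charlie 3, Tring→Delta 5, Ryde→Alpha 3, Elton→Charlie 2, Orton→Charlie 2, Calder→Alpha 5, Largo→Delta 2, Norris→Charlie 2. Service 24; fixed 15; total 39.
{Charlie, Delta}: Galt→Charlie 3, Tring→Delta 5, Ryde→Delta 3, Elton→Charlie 2, Orton→Charlie 2, Calder→Charlie 10, Largo→Delta 2, Norris→Charlie 2. Service 29; fixed 11; total 40.
{Alpha, Charlie}: service 32 + fixed 9 = 41
{Alpha, Bravo, Charlie, Delta}: service 24 + fixed 22 = 46
(All 15 nonempty subsets were checked; Alpha, Charlie and Delta is lowest.)

Open Alpha, Charlie and Delta; minimum total cost 39.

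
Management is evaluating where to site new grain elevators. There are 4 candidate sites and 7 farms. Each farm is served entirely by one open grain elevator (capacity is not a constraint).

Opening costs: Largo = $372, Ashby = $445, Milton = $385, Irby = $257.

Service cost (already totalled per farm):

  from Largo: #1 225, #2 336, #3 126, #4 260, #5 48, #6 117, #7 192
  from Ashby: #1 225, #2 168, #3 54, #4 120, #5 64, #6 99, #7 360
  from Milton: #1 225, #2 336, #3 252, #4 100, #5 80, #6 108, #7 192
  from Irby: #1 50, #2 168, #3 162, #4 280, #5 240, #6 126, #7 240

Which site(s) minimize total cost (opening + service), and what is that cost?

Open Ashby and Irby; minimum total cost 1497.

For any fixed open set, each farm goes to its cheapest open site; total = fixed + service.
{Ashby, Irby}: #1→Irby 50, #2→Ashby 168, #3→Ashby 54, #4→Ashby 120, #5→Ashby 64, #6→Ashby 99, #7→Irby 240. Service 795; fixed 702; total 1497.
{Milton, Irby}: service 860 + fixed 642 = 1502
{Irby}: #1→Irby 50, #2→Irby 168, #3→Irby 162, #4→Irby 280, #5→Irby 240, #6→Irby 126, #7→Irby 240. Service 1266; fixed 257; total 1523.
{Largo, Ashby, Milton, Irby}: #1→Irby 50, #2→Ashby 168, #3→Ashby 54, #4→Milton 100, #5→Largo 48, #6→Ashby 99, #7→Largo 192. Service 711; fixed 1459; total 2170.
No other subset beats 1497.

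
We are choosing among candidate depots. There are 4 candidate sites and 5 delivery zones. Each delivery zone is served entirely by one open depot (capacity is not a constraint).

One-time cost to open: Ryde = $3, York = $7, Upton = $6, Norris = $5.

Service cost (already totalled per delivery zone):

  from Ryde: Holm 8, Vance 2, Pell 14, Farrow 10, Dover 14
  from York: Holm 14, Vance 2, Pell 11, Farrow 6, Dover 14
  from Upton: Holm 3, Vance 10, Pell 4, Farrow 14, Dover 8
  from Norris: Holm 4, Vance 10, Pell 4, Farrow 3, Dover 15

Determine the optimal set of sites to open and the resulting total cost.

For any fixed open set, each delivery zone goes to its cheapest open site; total = fixed + service.
{Ryde, Upton, Norris}: Holm→Upton 3, Vance→Ryde 2, Pell→Upton 4, Farrow→Norris 3, Dover→Upton 8. Service 20; fixed 14; total 34.
{Ryde, Norris}: Holm→Norris 4, Vance→Ryde 2, Pell→Norris 4, Farrow→Norris 3, Dover→Ryde 14. Service 27; fixed 8; total 35.
{Ryde, Upton}: Holm→Upton 3, Vance→Ryde 2, Pell→Upton 4, Farrow→Ryde 10, Dover→Upton 8. Service 27; fixed 9; total 36.
{Ryde, York, Upton, Norris}: Holm→Upton 3, Vance→Ryde 2, Pell→Upton 4, Farrow→Norris 3, Dover→Upton 8. Service 20; fixed 21; total 41.
No other subset beats 34.

Open Ryde, Upton and Norris; minimum total cost 34.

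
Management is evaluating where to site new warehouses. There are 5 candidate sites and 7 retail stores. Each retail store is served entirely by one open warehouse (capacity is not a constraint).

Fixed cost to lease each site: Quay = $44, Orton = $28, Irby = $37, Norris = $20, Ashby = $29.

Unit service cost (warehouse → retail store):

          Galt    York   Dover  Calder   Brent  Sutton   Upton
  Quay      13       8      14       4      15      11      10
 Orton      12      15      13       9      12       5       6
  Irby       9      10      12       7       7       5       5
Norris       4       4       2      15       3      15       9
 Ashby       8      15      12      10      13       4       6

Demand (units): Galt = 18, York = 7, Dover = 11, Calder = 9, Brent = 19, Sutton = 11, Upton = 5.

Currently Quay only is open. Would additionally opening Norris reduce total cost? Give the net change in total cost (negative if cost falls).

Yes — net change −535 (cost falls by 535).

Current service cost with {Quay}: 936.
Adding Norris: each retail store re-picks its cheapest; new service cost 381, saving 555.
Extra fixed cost: 20. Net change = 20 − 555 = -535.
(Totals: 980 → 445.)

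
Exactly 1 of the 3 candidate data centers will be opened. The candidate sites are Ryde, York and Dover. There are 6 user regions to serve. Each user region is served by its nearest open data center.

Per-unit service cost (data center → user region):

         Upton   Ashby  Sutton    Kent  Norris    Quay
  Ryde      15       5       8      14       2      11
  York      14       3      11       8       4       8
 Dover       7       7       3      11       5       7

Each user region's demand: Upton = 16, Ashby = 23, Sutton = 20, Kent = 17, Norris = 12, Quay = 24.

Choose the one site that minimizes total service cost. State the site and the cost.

Choose Dover only; total service cost 748.

With exactly 1 open, each user region uses its cheapest among the chosen.
{Dover}: Upton→Dover 7·16=112, Ashby→Dover 7·23=161, Sutton→Dover 3·20=60, Kent→Dover 11·17=187, Norris→Dover 5·12=60, Quay→Dover 7·24=168. Service cost 748.
{York}: service cost 889
{Ryde}: service cost 1041
Among all 3 size-1 choices, {Dover} is lowest.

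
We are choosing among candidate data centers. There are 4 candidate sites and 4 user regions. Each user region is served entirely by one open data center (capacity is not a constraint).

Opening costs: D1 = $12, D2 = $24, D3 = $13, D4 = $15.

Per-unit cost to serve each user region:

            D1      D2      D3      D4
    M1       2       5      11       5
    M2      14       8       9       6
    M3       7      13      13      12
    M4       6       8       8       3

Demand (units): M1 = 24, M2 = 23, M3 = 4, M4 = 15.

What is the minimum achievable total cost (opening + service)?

Minimum total cost: 286

For any fixed open set, each user region goes to its cheapest open site; total = fixed + service.
{D1, D4}: M1→D1 2·24=48, M2→D4 6·23=138, M3→D1 7·4=28, M4→D4 3·15=45. Service 259; fixed 27; total 286.
{D1, D3, D4}: service 259 + fixed 40 = 299
{D1, D2, D4}: service 259 + fixed 51 = 310
{D1, D2, D3, D4}: service 259 + fixed 64 = 323
No other subset beats 286.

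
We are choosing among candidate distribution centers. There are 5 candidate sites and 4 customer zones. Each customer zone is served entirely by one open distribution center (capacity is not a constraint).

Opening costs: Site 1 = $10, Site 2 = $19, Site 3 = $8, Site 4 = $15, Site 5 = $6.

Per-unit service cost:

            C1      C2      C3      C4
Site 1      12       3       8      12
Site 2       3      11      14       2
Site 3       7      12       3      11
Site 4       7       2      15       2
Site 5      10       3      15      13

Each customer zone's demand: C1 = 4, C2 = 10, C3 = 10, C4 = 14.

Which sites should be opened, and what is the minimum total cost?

For any fixed open set, each customer zone goes to its cheapest open site; total = fixed + service.
{Site 3, Site 4}: C1→Site 3 7·4=28, C2→Site 4 2·10=20, C3→Site 3 3·10=30, C4→Site 4 2·14=28. Service 106; fixed 23; total 129.
{Site 2, Site 3, Site 4}: C1→Site 2 3·4=12, C2→Site 4 2·10=20, C3→Site 3 3·10=30, C4→Site 2 2·14=28. Service 90; fixed 42; total 132.
{Site 2, Site 3, Site 5}: C1→Site 2 3·4=12, C2→Site 5 3·10=30, C3→Site 3 3·10=30, C4→Site 2 2·14=28. Service 100; fixed 33; total 133.
{Site 1, Site 2, Site 3, Site 4, Site 5}: C1→Site 2 3·4=12, C2→Site 4 2·10=20, C3→Site 3 3·10=30, C4→Site 2 2·14=28. Service 90; fixed 58; total 148.
No other subset beats 129.

Open Site 3 and Site 4; minimum total cost 129.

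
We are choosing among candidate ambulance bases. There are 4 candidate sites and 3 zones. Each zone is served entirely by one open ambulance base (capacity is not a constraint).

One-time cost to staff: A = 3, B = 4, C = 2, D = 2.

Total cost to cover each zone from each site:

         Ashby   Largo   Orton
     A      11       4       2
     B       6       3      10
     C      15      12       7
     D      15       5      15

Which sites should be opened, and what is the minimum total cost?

For any fixed open set, each zone goes to its cheapest open site; total = fixed + service.
{A, B}: Ashby→B 6, Largo→B 3, Orton→A 2. Service 11; fixed 7; total 18.
{A}: service 17 + fixed 3 = 20
{A, B, C}: Ashby→B 6, Largo→B 3, Orton→A 2. Service 11; fixed 9; total 20.
{A, B, C, D}: service 11 + fixed 11 = 22
No other subset beats 18.

Open A and B; minimum total cost 18.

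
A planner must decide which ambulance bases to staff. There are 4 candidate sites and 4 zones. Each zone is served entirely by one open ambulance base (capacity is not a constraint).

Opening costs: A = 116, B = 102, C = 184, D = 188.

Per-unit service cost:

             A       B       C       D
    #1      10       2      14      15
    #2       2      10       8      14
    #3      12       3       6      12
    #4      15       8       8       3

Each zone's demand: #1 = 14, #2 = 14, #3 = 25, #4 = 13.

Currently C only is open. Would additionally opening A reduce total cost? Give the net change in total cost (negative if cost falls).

Current service cost with {C}: 562.
Adding A: each zone re-picks its cheapest; new service cost 422, saving 140.
Extra fixed cost: 116. Net change = 116 − 140 = -24.
(Totals: 746 → 722.)

Yes — net change −24 (cost falls by 24).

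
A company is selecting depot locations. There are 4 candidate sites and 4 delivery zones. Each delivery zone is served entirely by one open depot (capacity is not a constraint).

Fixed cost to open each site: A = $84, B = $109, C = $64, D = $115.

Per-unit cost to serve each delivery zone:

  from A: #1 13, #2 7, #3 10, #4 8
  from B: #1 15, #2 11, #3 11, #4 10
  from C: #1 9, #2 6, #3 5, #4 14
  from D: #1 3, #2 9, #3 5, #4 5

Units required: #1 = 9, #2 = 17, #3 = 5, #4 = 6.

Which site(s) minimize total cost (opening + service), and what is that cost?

For any fixed open set, each delivery zone goes to its cheapest open site; total = fixed + service.
{D}: #1→D 3·9=27, #2→D 9·17=153, #3→D 5·5=25, #4→D 5·6=30. Service 235; fixed 115; total 350.
{C}: service 292 + fixed 64 = 356
{C, D}: service 184 + fixed 179 = 363
{A, B, C, D}: #1→D 3·9=27, #2→C 6·17=102, #3→C 5·5=25, #4→D 5·6=30. Service 184; fixed 372; total 556.
(All 15 nonempty subsets were checked; D only is lowest.)

Open D only; minimum total cost 350.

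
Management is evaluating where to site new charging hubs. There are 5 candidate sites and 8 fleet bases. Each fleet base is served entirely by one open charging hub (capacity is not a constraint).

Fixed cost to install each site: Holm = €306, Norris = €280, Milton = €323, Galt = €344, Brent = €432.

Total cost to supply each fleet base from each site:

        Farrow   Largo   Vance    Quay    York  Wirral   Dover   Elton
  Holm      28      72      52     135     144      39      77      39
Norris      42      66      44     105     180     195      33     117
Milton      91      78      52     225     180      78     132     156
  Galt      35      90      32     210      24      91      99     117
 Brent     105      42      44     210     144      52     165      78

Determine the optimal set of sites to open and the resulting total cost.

For any fixed open set, each fleet base goes to its cheapest open site; total = fixed + service.
{Holm}: Farrow→Holm 28, Largo→Holm 72, Vance→Holm 52, Quay→Holm 135, York→Holm 144, Wirral→Holm 39, Dover→Holm 77, Elton→Holm 39. Service 586; fixed 306; total 892.
{Galt}: Farrow→Galt 35, Largo→Galt 90, Vance→Galt 32, Quay→Galt 210, York→Galt 24, Wirral→Galt 91, Dover→Galt 99, Elton→Galt 117. Service 698; fixed 344; total 1042.
{Norris}: Farrow→Norris 42, Largo→Norris 66, Vance→Norris 44, Quay→Norris 105, York→Norris 180, Wirral→Norris 195, Dover→Norris 33, Elton→Norris 117. Service 782; fixed 280; total 1062.
{Holm, Norris, Milton, Galt, Brent}: Farrow→Holm 28, Largo→Brent 42, Vance→Galt 32, Quay→Norris 105, York→Galt 24, Wirral→Holm 39, Dover→Norris 33, Elton→Holm 39. Service 342; fixed 1685; total 2027.
No other subset beats 892.

Open Holm only; minimum total cost 892.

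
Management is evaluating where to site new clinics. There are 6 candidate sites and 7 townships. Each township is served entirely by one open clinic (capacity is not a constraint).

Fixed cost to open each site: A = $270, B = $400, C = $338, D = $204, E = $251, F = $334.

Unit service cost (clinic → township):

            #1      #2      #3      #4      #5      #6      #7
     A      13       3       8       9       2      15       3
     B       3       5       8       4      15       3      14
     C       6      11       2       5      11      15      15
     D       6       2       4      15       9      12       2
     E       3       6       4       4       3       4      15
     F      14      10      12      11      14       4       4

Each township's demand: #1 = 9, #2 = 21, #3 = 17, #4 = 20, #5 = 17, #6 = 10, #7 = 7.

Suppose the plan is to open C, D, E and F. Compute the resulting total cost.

Each township is assigned to its cheapest site among the open ones.
{C, D, E, F}: #1→E 3·9=27, #2→D 2·21=42, #3→C 2·17=34, #4→E 4·20=80, #5→E 3·17=51, #6→E 4·10=40, #7→D 2·7=14. Service 288; fixed 1127; total 1415.

Total cost: 1415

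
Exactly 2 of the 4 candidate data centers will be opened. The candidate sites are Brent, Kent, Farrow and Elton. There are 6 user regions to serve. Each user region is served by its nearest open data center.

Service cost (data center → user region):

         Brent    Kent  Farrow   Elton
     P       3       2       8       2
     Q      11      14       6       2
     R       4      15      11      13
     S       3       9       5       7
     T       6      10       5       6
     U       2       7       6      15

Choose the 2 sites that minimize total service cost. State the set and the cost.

With exactly 2 open, each user region uses its cheapest among the chosen.
{Brent, Elton}: P→Elton 2, Q→Elton 2, R→Brent 4, S→Brent 3, T→Brent 6, U→Brent 2. Service cost 19.
{Brent, Farrow}: service cost 23
{Brent, Kent}: service cost 28
Among all 6 size-2 choices, {Brent, Elton} is lowest.

Choose Brent and Elton; total service cost 19.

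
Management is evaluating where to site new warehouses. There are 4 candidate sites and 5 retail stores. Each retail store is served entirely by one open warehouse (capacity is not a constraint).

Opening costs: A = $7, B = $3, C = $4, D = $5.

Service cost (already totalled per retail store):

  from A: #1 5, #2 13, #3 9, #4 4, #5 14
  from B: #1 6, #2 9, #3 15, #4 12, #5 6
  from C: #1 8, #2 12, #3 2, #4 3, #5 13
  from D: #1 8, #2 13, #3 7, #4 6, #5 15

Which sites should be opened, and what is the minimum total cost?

Open B and C; minimum total cost 33.

For any fixed open set, each retail store goes to its cheapest open site; total = fixed + service.
{B, C}: #1→B 6, #2→B 9, #3→C 2, #4→C 3, #5→B 6. Service 26; fixed 7; total 33.
{B, C, D}: #1→B 6, #2→B 9, #3→C 2, #4→C 3, #5→B 6. Service 26; fixed 12; total 38.
{A, B, C}: service 25 + fixed 14 = 39
{A, B, C, D}: #1→A 5, #2→B 9, #3→C 2, #4→C 3, #5→B 6. Service 25; fixed 19; total 44.
No other subset beats 33.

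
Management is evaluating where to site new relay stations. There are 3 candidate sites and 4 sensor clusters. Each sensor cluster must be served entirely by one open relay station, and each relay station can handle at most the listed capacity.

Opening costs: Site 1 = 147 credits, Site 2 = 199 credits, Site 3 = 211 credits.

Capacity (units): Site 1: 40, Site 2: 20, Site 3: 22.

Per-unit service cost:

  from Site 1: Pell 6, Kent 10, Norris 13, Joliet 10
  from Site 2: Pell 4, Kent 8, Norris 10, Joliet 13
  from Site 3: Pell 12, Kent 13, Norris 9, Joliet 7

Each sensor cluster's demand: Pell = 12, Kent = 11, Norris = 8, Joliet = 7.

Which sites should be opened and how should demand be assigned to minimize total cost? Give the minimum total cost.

Open {Site 1}: Pell→Site 1 6·12=72, Kent→Site 1 10·11=110, Norris→Site 1 13·8=104, Joliet→Site 1 10·7=70.
Loads: Site 1 carries 38/40. Service 356; fixed 147; total 503.
Next best feasible plan costs 654.

Minimum total cost: 503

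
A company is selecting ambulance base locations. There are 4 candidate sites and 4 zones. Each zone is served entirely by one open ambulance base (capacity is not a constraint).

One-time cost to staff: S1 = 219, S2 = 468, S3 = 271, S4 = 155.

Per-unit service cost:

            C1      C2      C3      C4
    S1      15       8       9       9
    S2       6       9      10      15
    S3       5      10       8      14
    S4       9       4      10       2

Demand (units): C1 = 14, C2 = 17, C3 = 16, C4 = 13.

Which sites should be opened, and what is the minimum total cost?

Open S4 only; minimum total cost 535.

For any fixed open set, each zone goes to its cheapest open site; total = fixed + service.
{S4}: C1→S4 9·14=126, C2→S4 4·17=68, C3→S4 10·16=160, C4→S4 2·13=26. Service 380; fixed 155; total 535.
{S3, S4}: service 292 + fixed 426 = 718
{S1, S4}: C1→S4 9·14=126, C2→S4 4·17=68, C3→S1 9·16=144, C4→S4 2·13=26. Service 364; fixed 374; total 738.
{S1, S2, S3, S4}: service 292 + fixed 1113 = 1405
(All 15 nonempty subsets were checked; S4 only is lowest.)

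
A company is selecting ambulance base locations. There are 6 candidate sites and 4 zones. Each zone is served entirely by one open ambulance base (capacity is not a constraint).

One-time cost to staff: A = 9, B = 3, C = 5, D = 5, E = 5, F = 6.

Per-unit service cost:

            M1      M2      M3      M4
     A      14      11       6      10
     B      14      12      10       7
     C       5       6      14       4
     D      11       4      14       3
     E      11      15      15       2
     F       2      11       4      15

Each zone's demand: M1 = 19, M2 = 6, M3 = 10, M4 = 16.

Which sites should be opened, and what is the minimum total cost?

For any fixed open set, each zone goes to its cheapest open site; total = fixed + service.
{D, E, F}: M1→F 2·19=38, M2→D 4·6=24, M3→F 4·10=40, M4→E 2·16=32. Service 134; fixed 16; total 150.
{B, D, E, F}: service 134 + fixed 19 = 153
{C, D, E, F}: service 134 + fixed 21 = 155
{A, B, C, D, E, F}: service 134 + fixed 33 = 167
No other subset beats 150.

Open D, E and F; minimum total cost 150.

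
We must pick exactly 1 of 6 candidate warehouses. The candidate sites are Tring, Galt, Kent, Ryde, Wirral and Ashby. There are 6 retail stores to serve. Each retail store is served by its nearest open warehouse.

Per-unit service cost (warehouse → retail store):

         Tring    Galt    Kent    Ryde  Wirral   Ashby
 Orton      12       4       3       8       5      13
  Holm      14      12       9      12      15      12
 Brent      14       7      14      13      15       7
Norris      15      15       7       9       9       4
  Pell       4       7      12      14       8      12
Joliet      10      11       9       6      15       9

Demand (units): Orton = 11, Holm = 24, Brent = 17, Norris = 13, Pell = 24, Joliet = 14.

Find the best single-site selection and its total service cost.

Choose Galt only; total service cost 968.

With exactly 1 open, each retail store uses its cheapest among the chosen.
{Galt}: Orton→Galt 4·11=44, Holm→Galt 12·24=288, Brent→Galt 7·17=119, Norris→Galt 15·13=195, Pell→Galt 7·24=168, Joliet→Galt 11·14=154. Service cost 968.
{Kent}: service cost 992
{Ashby}: service cost 1016
Among all 6 size-1 choices, {Galt} is lowest.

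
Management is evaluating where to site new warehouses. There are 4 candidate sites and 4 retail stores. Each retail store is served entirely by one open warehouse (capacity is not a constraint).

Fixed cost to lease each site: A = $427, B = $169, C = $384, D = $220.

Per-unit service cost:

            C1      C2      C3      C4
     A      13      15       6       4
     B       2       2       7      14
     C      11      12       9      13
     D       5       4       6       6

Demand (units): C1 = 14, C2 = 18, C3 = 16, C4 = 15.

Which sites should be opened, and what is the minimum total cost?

For any fixed open set, each retail store goes to its cheapest open site; total = fixed + service.
{D}: C1→D 5·14=70, C2→D 4·18=72, C3→D 6·16=96, C4→D 6·15=90. Service 328; fixed 220; total 548.
{B}: C1→B 2·14=28, C2→B 2·18=36, C3→B 7·16=112, C4→B 14·15=210. Service 386; fixed 169; total 555.
{B, D}: C1→B 2·14=28, C2→B 2·18=36, C3→D 6·16=96, C4→D 6·15=90. Service 250; fixed 389; total 639.
{A, B, C, D}: service 220 + fixed 1200 = 1420
(All 15 nonempty subsets were checked; D only is lowest.)

Open D only; minimum total cost 548.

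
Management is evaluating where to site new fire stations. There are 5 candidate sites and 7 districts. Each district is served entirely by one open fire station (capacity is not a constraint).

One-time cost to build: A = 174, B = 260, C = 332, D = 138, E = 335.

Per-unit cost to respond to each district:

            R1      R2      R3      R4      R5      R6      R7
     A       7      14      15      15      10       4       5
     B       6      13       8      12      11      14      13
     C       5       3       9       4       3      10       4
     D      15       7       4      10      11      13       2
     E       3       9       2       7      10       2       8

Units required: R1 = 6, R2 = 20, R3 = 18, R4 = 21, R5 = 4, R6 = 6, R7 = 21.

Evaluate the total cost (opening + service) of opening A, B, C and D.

Each district is assigned to its cheapest site among the open ones.
{A, B, C, D}: R1→C 5·6=30, R2→C 3·20=60, R3→D 4·18=72, R4→C 4·21=84, R5→C 3·4=12, R6→A 4·6=24, R7→D 2·21=42. Service 324; fixed 904; total 1228.

Total cost: 1228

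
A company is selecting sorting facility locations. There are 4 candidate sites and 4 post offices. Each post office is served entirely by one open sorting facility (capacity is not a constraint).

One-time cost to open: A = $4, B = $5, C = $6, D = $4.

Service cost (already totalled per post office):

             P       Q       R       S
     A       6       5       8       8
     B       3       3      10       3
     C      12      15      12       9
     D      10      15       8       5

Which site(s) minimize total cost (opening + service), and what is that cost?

For any fixed open set, each post office goes to its cheapest open site; total = fixed + service.
{B}: P→B 3, Q→B 3, R→B 10, S→B 3. Service 19; fixed 5; total 24.
{A, B}: service 17 + fixed 9 = 26
{B, D}: service 17 + fixed 9 = 26
{A, B, C, D}: P→B 3, Q→B 3, R→A 8, S→B 3. Service 17; fixed 19; total 36.
No other subset beats 24.

Open B only; minimum total cost 24.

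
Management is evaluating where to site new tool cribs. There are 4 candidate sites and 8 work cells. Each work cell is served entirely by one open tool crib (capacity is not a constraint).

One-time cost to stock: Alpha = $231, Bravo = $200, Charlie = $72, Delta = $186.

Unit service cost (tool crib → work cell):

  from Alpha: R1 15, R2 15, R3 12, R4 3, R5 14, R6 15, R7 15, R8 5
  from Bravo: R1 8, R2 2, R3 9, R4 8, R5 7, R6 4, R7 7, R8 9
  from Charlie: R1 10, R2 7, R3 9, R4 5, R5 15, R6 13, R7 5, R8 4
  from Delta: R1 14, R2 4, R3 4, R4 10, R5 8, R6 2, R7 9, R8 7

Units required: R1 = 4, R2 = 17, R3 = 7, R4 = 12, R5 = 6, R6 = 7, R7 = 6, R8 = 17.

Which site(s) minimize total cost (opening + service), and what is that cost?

Open Charlie and Delta; minimum total cost 614.

For any fixed open set, each work cell goes to its cheapest open site; total = fixed + service.
{Charlie, Delta}: R1→Charlie 10·4=40, R2→Delta 4·17=68, R3→Delta 4·7=28, R4→Charlie 5·12=60, R5→Delta 8·6=48, R6→Delta 2·7=14, R7→Charlie 5·6=30, R8→Charlie 4·17=68. Service 356; fixed 258; total 614.
{Bravo, Charlie}: R1→Bravo 8·4=32, R2→Bravo 2·17=34, R3→Bravo 9·7=63, R4→Charlie 5·12=60, R5→Bravo 7·6=42, R6→Bravo 4·7=28, R7→Charlie 5·6=30, R8→Charlie 4·17=68. Service 357; fixed 272; total 629.
{Charlie}: R1→Charlie 10·4=40, R2→Charlie 7·17=119, R3→Charlie 9·7=63, R4→Charlie 5·12=60, R5→Charlie 15·6=90, R6→Charlie 13·7=91, R7→Charlie 5·6=30, R8→Charlie 4·17=68. Service 561; fixed 72; total 633.
{Alpha, Bravo, Charlie, Delta}: service 284 + fixed 689 = 973
No other subset beats 614.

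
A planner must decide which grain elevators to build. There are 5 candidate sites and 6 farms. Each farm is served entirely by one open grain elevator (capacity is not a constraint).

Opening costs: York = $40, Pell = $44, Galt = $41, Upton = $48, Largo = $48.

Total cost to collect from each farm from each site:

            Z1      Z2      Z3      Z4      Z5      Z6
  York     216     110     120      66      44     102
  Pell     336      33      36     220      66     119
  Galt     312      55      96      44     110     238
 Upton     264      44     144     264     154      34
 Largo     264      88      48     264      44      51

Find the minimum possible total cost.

For any fixed open set, each farm goes to its cheapest open site; total = fixed + service.
{York, Pell, Upton}: Z1→York 216, Z2→Pell 33, Z3→Pell 36, Z4→York 66, Z5→York 44, Z6→Upton 34. Service 429; fixed 132; total 561.
{York, Pell, Largo}: Z1→York 216, Z2→Pell 33, Z3→Pell 36, Z4→York 66, Z5→York 44, Z6→Largo 51. Service 446; fixed 132; total 578.
{York, Pell, Galt, Upton}: Z1→York 216, Z2→Pell 33, Z3→Pell 36, Z4→Galt 44, Z5→York 44, Z6→Upton 34. Service 407; fixed 173; total 580.
{York, Pell, Galt, Upton, Largo}: service 407 + fixed 221 = 628
No other subset beats 561.

Minimum total cost: 561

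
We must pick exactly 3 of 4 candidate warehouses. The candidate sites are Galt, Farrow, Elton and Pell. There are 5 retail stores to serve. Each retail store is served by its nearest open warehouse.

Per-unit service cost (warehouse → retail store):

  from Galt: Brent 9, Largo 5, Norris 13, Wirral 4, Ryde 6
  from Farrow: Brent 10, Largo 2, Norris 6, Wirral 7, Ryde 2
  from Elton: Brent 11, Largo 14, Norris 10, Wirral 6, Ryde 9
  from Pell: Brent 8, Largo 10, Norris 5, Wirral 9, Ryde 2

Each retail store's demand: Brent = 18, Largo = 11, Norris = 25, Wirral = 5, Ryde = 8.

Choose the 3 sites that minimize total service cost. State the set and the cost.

With exactly 3 open, each retail store uses its cheapest among the chosen.
{Galt, Farrow, Pell}: Brent→Pell 8·18=144, Largo→Farrow 2·11=22, Norris→Pell 5·25=125, Wirral→Galt 4·5=20, Ryde→Farrow 2·8=16. Service cost 327.
{Farrow, Elton, Pell}: service cost 337
{Galt, Elton, Pell}: service cost 360
Among all 4 size-3 choices, {Galt, Farrow, Pell} is lowest.

Choose Galt, Farrow and Pell; total service cost 327.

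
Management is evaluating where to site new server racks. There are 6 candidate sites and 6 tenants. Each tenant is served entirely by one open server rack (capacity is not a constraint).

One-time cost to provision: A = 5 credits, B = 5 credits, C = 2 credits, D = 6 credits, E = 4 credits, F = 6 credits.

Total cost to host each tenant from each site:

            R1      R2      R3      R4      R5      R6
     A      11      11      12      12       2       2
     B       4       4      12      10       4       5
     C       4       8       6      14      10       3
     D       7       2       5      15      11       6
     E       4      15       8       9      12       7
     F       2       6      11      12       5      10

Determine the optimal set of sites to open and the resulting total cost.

For any fixed open set, each tenant goes to its cheapest open site; total = fixed + service.
{B, C}: R1→B 4, R2→B 4, R3→C 6, R4→B 10, R5→B 4, R6→C 3. Service 31; fixed 7; total 38.
{A, D, E}: R1→E 4, R2→D 2, R3→D 5, R4→E 9, R5→A 2, R6→A 2. Service 24; fixed 15; total 39.
{A, B, C}: service 28 + fixed 12 = 40
{A, B, C, D, E, F}: R1→F 2, R2→D 2, R3→D 5, R4→E 9, R5→A 2, R6→A 2. Service 22; fixed 28; total 50.
No other subset beats 38.

Open B and C; minimum total cost 38.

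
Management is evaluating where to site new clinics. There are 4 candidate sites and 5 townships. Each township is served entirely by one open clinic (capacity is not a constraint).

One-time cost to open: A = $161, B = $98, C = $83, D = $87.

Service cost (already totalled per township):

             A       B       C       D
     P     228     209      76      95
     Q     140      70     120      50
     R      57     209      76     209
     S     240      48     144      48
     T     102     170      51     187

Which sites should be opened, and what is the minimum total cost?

For any fixed open set, each township goes to its cheapest open site; total = fixed + service.
{C, D}: P→C 76, Q→D 50, R→C 76, S→D 48, T→C 51. Service 301; fixed 170; total 471.
{B, C}: service 321 + fixed 181 = 502
{C}: P→C 76, Q→C 120, R→C 76, S→C 144, T→C 51. Service 467; fixed 83; total 550.
{A, B, C, D}: service 282 + fixed 429 = 711
No other subset beats 471.

Open C and D; minimum total cost 471.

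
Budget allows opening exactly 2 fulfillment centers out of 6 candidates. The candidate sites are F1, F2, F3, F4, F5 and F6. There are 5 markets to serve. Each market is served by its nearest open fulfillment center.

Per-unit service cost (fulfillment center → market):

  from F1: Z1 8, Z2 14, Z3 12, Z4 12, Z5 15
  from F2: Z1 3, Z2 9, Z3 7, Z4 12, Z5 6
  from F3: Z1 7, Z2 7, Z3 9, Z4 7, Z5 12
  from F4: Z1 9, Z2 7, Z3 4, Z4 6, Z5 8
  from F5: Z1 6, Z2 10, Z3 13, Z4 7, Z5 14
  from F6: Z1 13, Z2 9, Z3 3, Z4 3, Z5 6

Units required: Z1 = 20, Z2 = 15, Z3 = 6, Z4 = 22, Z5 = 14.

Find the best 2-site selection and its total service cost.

With exactly 2 open, each market uses its cheapest among the chosen.
{F2, F6}: Z1→F2 3·20=60, Z2→F2 9·15=135, Z3→F6 3·6=18, Z4→F6 3·22=66, Z5→F2 6·14=84. Service cost 363.
{F2, F4}: service cost 405
{F3, F6}: service cost 413
Among all 15 size-2 choices, {F2, F6} is lowest.

Choose F2 and F6; total service cost 363.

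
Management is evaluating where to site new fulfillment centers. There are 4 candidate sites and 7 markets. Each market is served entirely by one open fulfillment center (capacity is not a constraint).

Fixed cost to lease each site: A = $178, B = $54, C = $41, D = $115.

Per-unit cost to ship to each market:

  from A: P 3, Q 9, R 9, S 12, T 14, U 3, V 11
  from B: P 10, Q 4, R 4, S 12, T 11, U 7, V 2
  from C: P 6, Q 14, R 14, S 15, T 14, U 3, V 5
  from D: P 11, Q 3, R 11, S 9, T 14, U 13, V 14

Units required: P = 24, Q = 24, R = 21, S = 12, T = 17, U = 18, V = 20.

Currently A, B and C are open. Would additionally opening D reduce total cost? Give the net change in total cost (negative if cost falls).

Current service cost with {A, B, C}: 677.
Adding D: each market re-picks its cheapest; new service cost 617, saving 60.
Extra fixed cost: 115. Net change = 115 − 60 = 55.
(Totals: 950 → 1005.)

No — net change +55 (cost rises by 55).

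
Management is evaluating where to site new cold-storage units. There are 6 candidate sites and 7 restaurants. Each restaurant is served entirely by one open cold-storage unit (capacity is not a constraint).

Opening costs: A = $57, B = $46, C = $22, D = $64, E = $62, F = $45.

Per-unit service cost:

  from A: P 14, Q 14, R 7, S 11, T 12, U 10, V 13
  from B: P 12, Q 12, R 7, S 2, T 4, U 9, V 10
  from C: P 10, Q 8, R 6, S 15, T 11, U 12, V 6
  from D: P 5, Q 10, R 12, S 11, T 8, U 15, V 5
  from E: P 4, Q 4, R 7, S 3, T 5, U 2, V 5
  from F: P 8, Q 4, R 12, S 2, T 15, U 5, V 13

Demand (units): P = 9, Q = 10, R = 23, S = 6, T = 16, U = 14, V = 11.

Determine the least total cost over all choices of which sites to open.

For any fixed open set, each restaurant goes to its cheapest open site; total = fixed + service.
{C, E}: P→E 4·9=36, Q→E 4·10=40, R→C 6·23=138, S→E 3·6=18, T→E 5·16=80, U→E 2·14=28, V→E 5·11=55. Service 395; fixed 84; total 479.
{E}: P→E 4·9=36, Q→E 4·10=40, R→E 7·23=161, S→E 3·6=18, T→E 5·16=80, U→E 2·14=28, V→E 5·11=55. Service 418; fixed 62; total 480.
{B, C, E}: P→E 4·9=36, Q→E 4·10=40, R→C 6·23=138, S→B 2·6=12, T→B 4·16=64, U→E 2·14=28, V→E 5·11=55. Service 373; fixed 130; total 503.
{A, B, C, D, E, F}: P→E 4·9=36, Q→E 4·10=40, R→C 6·23=138, S→B 2·6=12, T→B 4·16=64, U→E 2·14=28, V→D 5·11=55. Service 373; fixed 296; total 669.
No other subset beats 479.

Minimum total cost: 479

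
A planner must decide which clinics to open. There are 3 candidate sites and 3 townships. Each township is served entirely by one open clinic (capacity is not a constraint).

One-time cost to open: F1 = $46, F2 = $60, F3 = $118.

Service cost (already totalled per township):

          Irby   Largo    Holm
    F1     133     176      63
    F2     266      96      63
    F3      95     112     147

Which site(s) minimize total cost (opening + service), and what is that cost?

For any fixed open set, each township goes to its cheapest open site; total = fixed + service.
{F1, F2}: Irby→F1 133, Largo→F2 96, Holm→F1 63. Service 292; fixed 106; total 398.
{F1}: service 372 + fixed 46 = 418
{F2, F3}: service 254 + fixed 178 = 432
{F1, F2, F3}: Irby→F3 95, Largo→F2 96, Holm→F1 63. Service 254; fixed 224; total 478.
No other subset beats 398.

Open F1 and F2; minimum total cost 398.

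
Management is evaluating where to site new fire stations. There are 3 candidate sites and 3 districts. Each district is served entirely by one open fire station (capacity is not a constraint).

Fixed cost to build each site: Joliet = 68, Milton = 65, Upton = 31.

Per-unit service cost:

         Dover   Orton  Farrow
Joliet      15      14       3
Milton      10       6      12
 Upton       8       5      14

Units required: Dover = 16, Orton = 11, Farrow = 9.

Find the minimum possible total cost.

For any fixed open set, each district goes to its cheapest open site; total = fixed + service.
{Joliet, Upton}: Dover→Upton 8·16=128, Orton→Upton 5·11=55, Farrow→Joliet 3·9=27. Service 210; fixed 99; total 309.
{Upton}: Dover→Upton 8·16=128, Orton→Upton 5·11=55, Farrow→Upton 14·9=126. Service 309; fixed 31; total 340.
{Joliet, Milton, Upton}: Dover→Upton 8·16=128, Orton→Upton 5·11=55, Farrow→Joliet 3·9=27. Service 210; fixed 164; total 374.
No other subset beats 309.

Minimum total cost: 309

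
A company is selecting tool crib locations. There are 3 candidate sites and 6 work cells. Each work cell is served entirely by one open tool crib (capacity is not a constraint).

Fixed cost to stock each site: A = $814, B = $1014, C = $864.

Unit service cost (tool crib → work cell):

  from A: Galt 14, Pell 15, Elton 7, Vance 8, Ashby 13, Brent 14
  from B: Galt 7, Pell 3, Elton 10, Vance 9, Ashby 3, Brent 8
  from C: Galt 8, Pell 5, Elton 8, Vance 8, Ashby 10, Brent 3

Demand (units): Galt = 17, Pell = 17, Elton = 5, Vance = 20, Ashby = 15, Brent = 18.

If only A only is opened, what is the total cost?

Total cost: 1949

Each work cell is assigned to its cheapest site among the open ones.
{A}: Galt→A 14·17=238, Pell→A 15·17=255, Elton→A 7·5=35, Vance→A 8·20=160, Ashby→A 13·15=195, Brent→A 14·18=252. Service 1135; fixed 814; total 1949.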